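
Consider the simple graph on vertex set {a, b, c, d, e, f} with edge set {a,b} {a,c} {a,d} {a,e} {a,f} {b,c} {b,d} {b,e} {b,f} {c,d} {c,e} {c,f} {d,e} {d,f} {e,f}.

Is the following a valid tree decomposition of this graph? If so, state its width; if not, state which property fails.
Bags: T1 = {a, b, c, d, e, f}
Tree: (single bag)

Checking the three conditions: (i) the bags cover all of {a, b, c, d, e, f}; (ii) for each edge, some bag contains both endpoints; (iii) the bags containing any fixed vertex form a subtree. All hold, so the decomposition is valid with width 6 − 1 = 5.

Yes; width 5.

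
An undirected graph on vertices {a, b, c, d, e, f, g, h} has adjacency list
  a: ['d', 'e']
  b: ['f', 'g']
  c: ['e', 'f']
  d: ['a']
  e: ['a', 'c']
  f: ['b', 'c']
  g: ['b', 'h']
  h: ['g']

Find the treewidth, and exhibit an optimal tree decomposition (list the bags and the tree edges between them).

Treewidth 1.
One optimal decomposition is:
Bags: B1 = {g, h}  B2 = {b, g}  B3 = {b, f}  B4 = {c, f}  B5 = {c, e}  B6 = {a, e}  B7 = {a, d}
Tree: B1–B2, B2–B3, B3–B4, B4–B5, B5–B6, B6–B7

The largest bag has 2 vertices, giving width 1; this decomposition certifies tw(G) ≤ 1. Any graph with an edge has treewidth ≥ 1, and G has the edge h–g. Hence tw(G) = 1 exactly.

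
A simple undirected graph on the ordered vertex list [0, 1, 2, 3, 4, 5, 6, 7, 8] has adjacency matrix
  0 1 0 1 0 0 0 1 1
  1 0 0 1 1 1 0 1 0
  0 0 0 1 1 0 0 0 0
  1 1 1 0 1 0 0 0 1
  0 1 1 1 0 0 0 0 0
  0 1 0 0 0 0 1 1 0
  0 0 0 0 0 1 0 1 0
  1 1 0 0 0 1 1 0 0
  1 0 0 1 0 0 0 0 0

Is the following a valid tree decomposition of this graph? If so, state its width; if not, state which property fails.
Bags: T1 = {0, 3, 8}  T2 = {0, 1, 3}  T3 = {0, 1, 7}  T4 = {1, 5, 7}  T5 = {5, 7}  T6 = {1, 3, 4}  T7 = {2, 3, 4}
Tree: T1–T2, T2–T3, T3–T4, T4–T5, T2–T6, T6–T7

No — vertex 6 appears in no bag.

A tree decomposition must satisfy three properties: every vertex lies in some bag; for every edge, both endpoints lie together in some bag; and for every vertex, the bags containing it form a connected subtree. Here vertex 6 appears in no bag, so the decomposition is invalid.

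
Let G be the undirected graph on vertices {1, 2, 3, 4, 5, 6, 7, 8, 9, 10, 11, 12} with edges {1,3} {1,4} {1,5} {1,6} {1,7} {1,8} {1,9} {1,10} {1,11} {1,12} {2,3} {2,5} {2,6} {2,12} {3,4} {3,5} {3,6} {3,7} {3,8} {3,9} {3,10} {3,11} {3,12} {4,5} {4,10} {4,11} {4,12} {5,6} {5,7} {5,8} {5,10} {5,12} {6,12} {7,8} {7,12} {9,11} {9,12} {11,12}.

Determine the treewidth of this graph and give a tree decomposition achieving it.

Treewidth 4.
One optimal decomposition is:
Bags: B1 = {1, 3, 4, 5, 12}  B2 = {1, 3, 4, 5, 10}  B3 = {1, 3, 5, 7, 12}  B4 = {1, 3, 4, 11, 12}  B5 = {1, 3, 5, 7, 8}  B6 = {1, 3, 5, 6, 12}  B7 = {1, 3, 9, 11, 12}  B8 = {2, 3, 5, 6, 12}
Tree: B1–B2, B1–B3, B1–B4, B3–B5, B3–B6, B4–B7, B6–B8

Every bag has size at most 5, so the width is 5 − 1 = 4 and tw(G) ≤ 4. Conversely, {1, 3, 9, 11, 12} is a clique of size 5, and the vertices of any clique must share a bag in every tree decomposition; so some bag has ≥ 5 vertices and tw(G) ≥ 4. Hence tw(G) = 4 exactly.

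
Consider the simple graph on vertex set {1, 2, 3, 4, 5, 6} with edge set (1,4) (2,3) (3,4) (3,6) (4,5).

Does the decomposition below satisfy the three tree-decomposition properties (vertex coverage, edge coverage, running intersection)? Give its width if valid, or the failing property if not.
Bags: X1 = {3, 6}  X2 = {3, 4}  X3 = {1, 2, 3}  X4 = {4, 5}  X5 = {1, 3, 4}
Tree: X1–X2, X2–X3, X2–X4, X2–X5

No — bags containing vertex 1 are not connected in the tree.

A tree decomposition must satisfy three properties: every vertex lies in some bag; for every edge, both endpoints lie together in some bag; and for every vertex, the bags containing it form a connected subtree. Here bags containing vertex 1 are not connected in the tree, so the decomposition is invalid.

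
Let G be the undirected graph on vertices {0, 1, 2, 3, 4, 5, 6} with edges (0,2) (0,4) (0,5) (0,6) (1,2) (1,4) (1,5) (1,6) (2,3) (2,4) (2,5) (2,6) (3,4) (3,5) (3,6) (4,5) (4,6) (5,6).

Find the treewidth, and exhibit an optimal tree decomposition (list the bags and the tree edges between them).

Treewidth 4.
One such decomposition:
Bags: B1 = {2, 3, 4, 5, 6}  B2 = {1, 2, 4, 5, 6}  B3 = {0, 2, 4, 5, 6}
Tree: B1–B2, B2–B3

The largest bag has 5 vertices, giving width 4; this decomposition certifies tw(G) ≤ 4. For the lower bound, the 5 vertices {0, 2, 4, 5, 6} are pairwise adjacent, and any tree decomposition puts a clique entirely inside one bag — forcing width ≥ 4. Combining the bounds, tw(G) = 4.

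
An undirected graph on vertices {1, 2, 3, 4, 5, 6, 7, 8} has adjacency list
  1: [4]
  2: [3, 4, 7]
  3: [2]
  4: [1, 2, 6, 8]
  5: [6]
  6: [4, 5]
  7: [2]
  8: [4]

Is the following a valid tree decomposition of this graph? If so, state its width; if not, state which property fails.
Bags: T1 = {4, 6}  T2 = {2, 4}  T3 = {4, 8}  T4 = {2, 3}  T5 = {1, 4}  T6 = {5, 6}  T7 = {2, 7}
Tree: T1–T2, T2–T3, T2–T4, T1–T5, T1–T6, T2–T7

Yes; width 1.

Every vertex of G appears in some bag (union = {1, 2, 3, 4, 5, 6, 7, 8}); every edge is covered by a bag; and for each vertex v the set of bags containing v is connected in the bag tree. The decomposition is therefore valid. The largest bag has 2 vertices, so the width is 1.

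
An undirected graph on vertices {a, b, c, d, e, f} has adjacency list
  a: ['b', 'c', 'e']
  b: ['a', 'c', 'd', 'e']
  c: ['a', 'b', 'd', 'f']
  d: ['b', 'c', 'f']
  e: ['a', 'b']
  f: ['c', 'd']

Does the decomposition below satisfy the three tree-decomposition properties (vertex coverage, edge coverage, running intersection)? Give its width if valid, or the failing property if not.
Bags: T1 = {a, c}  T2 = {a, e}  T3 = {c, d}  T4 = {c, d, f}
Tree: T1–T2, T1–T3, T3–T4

A tree decomposition must satisfy three properties: every vertex lies in some bag; for every edge, both endpoints lie together in some bag; and for every vertex, the bags containing it form a connected subtree. Here vertex b appears in no bag, so the decomposition is invalid.

No — vertex b appears in no bag.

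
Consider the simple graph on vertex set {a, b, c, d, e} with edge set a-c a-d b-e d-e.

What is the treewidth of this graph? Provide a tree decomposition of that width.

Treewidth 1.
Bags: B1 = {a, c}  B2 = {a, d}  B3 = {d, e}  B4 = {b, e}
Tree: B1–B2, B2–B3, B3–B4

Every bag has size at most 2, so the width is 2 − 1 = 1 and tw(G) ≤ 1. Since G has at least one edge (e.g. c–a), it is not an edgeless graph, so tw(G) ≥ 1. Combining the bounds, tw(G) = 1.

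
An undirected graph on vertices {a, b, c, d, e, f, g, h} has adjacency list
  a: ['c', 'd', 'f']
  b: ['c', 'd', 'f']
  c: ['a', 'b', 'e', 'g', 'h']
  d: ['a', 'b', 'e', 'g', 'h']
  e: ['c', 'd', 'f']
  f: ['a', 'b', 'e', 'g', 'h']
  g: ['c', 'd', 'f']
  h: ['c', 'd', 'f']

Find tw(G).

A width-3 tree decomposition is:
Bags: B1 = {c, d, e, f}  B2 = {c, d, f, g}  B3 = {a, c, d, f}  B4 = {c, d, f, h}  B5 = {b, c, d, f}
Tree: B1–B2, B2–B3, B3–B4, B4–B5
Every bag has size at most 4, so the width is 4 − 1 = 3 and tw(G) ≤ 3. For the lower bound: the 4 vertex sets {c,e}, {d,g}, {f}, {a} are disjoint, each induces a connected subgraph, and every pair is joined by at least one edge of G. Contracting each set to a single vertex therefore yields K_{4} as a minor, and since treewidth is minor-monotone, tw(G) ≥ tw(K_{4}) = 3. Combining the bounds, tw(G) = 3.

3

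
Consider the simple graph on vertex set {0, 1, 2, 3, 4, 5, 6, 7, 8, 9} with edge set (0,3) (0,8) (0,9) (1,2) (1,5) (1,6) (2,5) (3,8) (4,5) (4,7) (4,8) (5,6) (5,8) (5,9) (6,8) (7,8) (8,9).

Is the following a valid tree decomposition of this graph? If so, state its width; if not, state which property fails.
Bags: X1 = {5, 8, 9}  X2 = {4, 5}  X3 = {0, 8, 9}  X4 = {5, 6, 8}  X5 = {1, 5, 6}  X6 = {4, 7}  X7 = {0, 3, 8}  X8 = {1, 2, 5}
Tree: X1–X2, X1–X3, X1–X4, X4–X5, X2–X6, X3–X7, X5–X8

No — edge (8,4) lies in no bag.

A tree decomposition must satisfy three properties: every vertex lies in some bag; for every edge, both endpoints lie together in some bag; and for every vertex, the bags containing it form a connected subtree. Here edge (8,4) lies in no bag, so the decomposition is invalid.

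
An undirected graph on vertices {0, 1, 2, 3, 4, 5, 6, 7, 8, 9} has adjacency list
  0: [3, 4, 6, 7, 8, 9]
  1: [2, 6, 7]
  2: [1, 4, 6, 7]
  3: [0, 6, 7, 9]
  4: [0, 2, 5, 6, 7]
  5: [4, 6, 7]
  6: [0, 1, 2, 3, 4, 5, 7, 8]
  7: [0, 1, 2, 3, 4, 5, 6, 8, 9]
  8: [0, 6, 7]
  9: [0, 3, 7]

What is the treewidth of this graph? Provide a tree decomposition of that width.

Every bag has size at most 4, so the width is 4 − 1 = 3 and tw(G) ≤ 3. On the other hand G contains the 4-clique {0, 3, 7, 9}. A clique must lie in a single bag of any decomposition, so no decomposition can have width below 3. Therefore the treewidth is 3.

Treewidth 3.
One such decomposition:
Bags: B1 = {0, 6, 7, 8}  B2 = {0, 3, 6, 7}  B3 = {0, 4, 6, 7}  B4 = {2, 4, 6, 7}  B5 = {1, 2, 6, 7}  B6 = {4, 5, 6, 7}  B7 = {0, 3, 7, 9}
Tree: B1–B2, B2–B3, B3–B4, B4–B5, B4–B6, B2–B7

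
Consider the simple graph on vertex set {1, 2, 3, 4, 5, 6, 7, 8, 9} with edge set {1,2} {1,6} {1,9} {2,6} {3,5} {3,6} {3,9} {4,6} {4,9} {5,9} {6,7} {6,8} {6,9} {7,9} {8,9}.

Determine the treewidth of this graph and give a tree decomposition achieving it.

Every bag has size at most 3, so the width is 3 − 1 = 2 and tw(G) ≤ 2. For the lower bound, the 3 vertices {3, 5, 9} are pairwise adjacent, and any tree decomposition puts a clique entirely inside one bag — forcing width ≥ 2. The upper and lower bounds meet at 2, so that is the treewidth.

Treewidth 2.
Bags: B1 = {6, 8, 9}  B2 = {6, 7, 9}  B3 = {1, 6, 9}  B4 = {1, 2, 6}  B5 = {3, 6, 9}  B6 = {3, 5, 9}  B7 = {4, 6, 9}
Tree: B1–B2, B1–B3, B3–B4, B3–B5, B5–B6, B5–B7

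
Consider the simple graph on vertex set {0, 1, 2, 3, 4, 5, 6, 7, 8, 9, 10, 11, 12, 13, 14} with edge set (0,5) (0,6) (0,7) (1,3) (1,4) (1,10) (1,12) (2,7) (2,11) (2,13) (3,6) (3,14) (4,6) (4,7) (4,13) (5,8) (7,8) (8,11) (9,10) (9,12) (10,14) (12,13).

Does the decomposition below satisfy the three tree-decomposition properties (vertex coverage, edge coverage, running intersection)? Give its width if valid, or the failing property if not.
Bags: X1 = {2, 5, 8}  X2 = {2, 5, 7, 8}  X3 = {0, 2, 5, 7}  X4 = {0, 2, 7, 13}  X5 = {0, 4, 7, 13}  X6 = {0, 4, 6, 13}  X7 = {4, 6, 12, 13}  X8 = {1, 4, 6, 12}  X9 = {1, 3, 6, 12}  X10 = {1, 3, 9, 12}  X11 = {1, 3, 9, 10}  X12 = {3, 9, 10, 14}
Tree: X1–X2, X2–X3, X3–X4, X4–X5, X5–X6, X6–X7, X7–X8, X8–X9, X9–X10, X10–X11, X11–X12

A tree decomposition must satisfy three properties: every vertex lies in some bag; for every edge, both endpoints lie together in some bag; and for every vertex, the bags containing it form a connected subtree. Here vertex 11 appears in no bag, so the decomposition is invalid.

No — vertex 11 appears in no bag.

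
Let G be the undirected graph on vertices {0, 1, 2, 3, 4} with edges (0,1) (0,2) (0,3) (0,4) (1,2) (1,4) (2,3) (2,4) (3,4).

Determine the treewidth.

A width-3 tree decomposition is:
Bags: B1 = {0, 1, 2, 4}  B2 = {0, 2, 3, 4}
Tree: B1–B2
The largest bag has 4 vertices, giving width 3; this decomposition certifies tw(G) ≤ 3. On the other hand G contains the 4-clique {0, 1, 2, 4}. A clique must lie in a single bag of any decomposition, so no decomposition can have width below 3. Combining the bounds, tw(G) = 3.

3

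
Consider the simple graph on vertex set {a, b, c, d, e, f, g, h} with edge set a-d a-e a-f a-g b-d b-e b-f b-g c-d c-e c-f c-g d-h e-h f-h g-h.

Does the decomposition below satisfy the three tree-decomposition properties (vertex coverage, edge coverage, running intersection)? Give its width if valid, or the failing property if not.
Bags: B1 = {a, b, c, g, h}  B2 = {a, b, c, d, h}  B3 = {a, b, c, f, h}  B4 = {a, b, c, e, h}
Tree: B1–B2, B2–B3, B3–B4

Yes; width 4.

Vertex coverage: the bags together contain {a, b, c, d, e, f, g, h}, the full vertex set. Edge coverage: each edge of G has both endpoints in at least one bag. Running intersection: for every vertex, the bags containing it form a connected subtree. All three properties hold, so this is a valid tree decomposition of width max|bag| − 1 = 4, and hence tw(G) ≤ 4.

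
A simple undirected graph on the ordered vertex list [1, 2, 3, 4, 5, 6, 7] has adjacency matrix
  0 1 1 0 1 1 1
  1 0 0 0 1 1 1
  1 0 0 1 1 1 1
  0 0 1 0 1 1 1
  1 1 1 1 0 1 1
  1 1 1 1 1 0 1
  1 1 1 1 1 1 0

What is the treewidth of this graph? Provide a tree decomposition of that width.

Treewidth 4.
Bags: B1 = {1, 2, 5, 6, 7}  B2 = {1, 3, 5, 6, 7}  B3 = {3, 4, 5, 6, 7}
Tree: B1–B2, B2–B3

The largest bag has 5 vertices, giving width 4; this decomposition certifies tw(G) ≤ 4. On the other hand G contains the 5-clique {1, 2, 5, 6, 7}. A clique must lie in a single bag of any decomposition, so no decomposition can have width below 4. Combining the bounds, tw(G) = 4.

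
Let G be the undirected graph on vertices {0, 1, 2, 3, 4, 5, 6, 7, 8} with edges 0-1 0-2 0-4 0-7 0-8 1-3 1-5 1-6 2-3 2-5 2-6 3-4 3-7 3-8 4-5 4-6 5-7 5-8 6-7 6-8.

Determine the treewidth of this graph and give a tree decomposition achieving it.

Treewidth 4.
One optimal decomposition is:
Bags: B1 = {0, 3, 5, 6, 7}  B2 = {0, 3, 5, 6, 8}  B3 = {0, 2, 3, 5, 6}  B4 = {0, 3, 4, 5, 6}  B5 = {0, 1, 3, 5, 6}
Tree: B1–B2, B2–B3, B3–B4, B4–B5

Each bag holds 5 vertices, so the decomposition has width 4, which upper-bounds the treewidth. For the lower bound: the 5 vertex sets {6,7}, {0,8}, {2,3}, {5}, {4} are disjoint, each induces a connected subgraph, and every pair is joined by at least one edge of G. Contracting each set to a single vertex therefore yields K_{5} as a minor, and since treewidth is minor-monotone, tw(G) ≥ tw(K_{5}) = 4. Therefore the treewidth is 4.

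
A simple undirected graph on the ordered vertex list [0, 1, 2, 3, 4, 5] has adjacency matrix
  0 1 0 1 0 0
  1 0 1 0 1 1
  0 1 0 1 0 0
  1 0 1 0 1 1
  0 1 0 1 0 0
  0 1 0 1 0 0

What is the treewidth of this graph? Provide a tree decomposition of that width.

Treewidth 2.
One such decomposition:
Bags: B1 = {1, 3, 4}  B2 = {1, 2, 3}  B3 = {1, 3, 5}  B4 = {0, 1, 3}
Tree: B1–B2, B2–B3, B3–B4

Each bag holds 3 vertices, so the decomposition has width 2, which upper-bounds the treewidth. Since 1–4–3–2–1 is a cycle in G, G is not acyclic. Forests are exactly the graphs of treewidth ≤ 1, so tw(G) ≥ 2. Hence tw(G) = 2 exactly.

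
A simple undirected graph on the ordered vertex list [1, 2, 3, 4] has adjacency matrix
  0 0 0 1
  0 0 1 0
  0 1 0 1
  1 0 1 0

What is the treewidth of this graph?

1

A width-1 tree decomposition is:
Bags: B1 = {1, 4}  B2 = {3, 4}  B3 = {2, 3}
Tree: B1–B2, B2–B3
Every bag has size at most 2, so the width is 2 − 1 = 1 and tw(G) ≤ 1. G has an edge, so its treewidth is at least 1. Therefore the treewidth is 1.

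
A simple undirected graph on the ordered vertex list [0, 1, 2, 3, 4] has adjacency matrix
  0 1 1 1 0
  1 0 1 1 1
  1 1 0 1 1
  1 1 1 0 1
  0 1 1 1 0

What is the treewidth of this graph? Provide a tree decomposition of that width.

Each bag holds 4 vertices, so the decomposition has width 3, which upper-bounds the treewidth. On the other hand G contains the 4-clique {0, 1, 2, 3}. A clique must lie in a single bag of any decomposition, so no decomposition can have width below 3. Therefore the treewidth is 3.

Treewidth 3.
Bags: B1 = {0, 1, 2, 3}  B2 = {1, 2, 3, 4}
Tree: B1–B2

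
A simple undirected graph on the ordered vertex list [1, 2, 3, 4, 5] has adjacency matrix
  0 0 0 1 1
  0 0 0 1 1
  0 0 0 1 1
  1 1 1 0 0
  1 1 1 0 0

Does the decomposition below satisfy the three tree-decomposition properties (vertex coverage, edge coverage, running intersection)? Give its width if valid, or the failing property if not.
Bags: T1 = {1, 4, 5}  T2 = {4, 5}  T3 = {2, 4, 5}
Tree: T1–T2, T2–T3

A tree decomposition must satisfy three properties: every vertex lies in some bag; for every edge, both endpoints lie together in some bag; and for every vertex, the bags containing it form a connected subtree. Here vertex 3 appears in no bag, so the decomposition is invalid.

No — vertex 3 appears in no bag.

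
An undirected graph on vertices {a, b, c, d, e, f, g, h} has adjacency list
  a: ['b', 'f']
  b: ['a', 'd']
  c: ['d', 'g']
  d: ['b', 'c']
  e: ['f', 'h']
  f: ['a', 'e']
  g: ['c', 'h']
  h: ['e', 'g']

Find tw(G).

2

A width-2 tree decomposition is:
Bags: B1 = {a, e, f}  B2 = {a, b, e}  B3 = {b, d, e}  B4 = {c, d, e}  B5 = {c, e, g}  B6 = {e, g, h}
Tree: B1–B2, B2–B3, B3–B4, B4–B5, B5–B6
Every bag has size at most 3, so the width is 3 − 1 = 2 and tw(G) ≤ 2. Since e–f–a–b–d–c–g–h–e is a cycle in G, G is not acyclic. Forests are exactly the graphs of treewidth ≤ 1, so tw(G) ≥ 2. Therefore the treewidth is 2.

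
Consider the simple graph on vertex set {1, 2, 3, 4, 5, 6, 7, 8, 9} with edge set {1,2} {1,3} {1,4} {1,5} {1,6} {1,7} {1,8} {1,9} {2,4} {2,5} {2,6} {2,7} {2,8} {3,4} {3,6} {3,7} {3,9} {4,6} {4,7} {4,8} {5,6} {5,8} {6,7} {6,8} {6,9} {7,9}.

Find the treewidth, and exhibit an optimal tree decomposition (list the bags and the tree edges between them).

Treewidth 4.
Bags: B1 = {1, 3, 4, 6, 7}  B2 = {1, 3, 6, 7, 9}  B3 = {1, 2, 4, 6, 7}  B4 = {1, 2, 4, 6, 8}  B5 = {1, 2, 5, 6, 8}
Tree: B1–B2, B1–B3, B3–B4, B4–B5

Each bag holds 5 vertices, so the decomposition has width 4, which upper-bounds the treewidth. For the lower bound, the 5 vertices {1, 3, 6, 7, 9} are pairwise adjacent, and any tree decomposition puts a clique entirely inside one bag — forcing width ≥ 4. Combining the bounds, tw(G) = 4.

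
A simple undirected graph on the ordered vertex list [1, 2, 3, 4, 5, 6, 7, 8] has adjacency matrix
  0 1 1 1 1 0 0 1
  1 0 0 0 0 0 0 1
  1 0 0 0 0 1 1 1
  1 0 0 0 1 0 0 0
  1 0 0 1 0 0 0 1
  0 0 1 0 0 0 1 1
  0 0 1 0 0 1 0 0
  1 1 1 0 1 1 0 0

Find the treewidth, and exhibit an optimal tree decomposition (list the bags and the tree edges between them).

Each bag holds 3 vertices, so the decomposition has width 2, which upper-bounds the treewidth. For the lower bound, the 3 vertices {1, 2, 8} are pairwise adjacent, and any tree decomposition puts a clique entirely inside one bag — forcing width ≥ 2. Combining the bounds, tw(G) = 2.

Treewidth 2.
Bags: B1 = {1, 2, 8}  B2 = {1, 5, 8}  B3 = {1, 3, 8}  B4 = {3, 6, 8}  B5 = {3, 6, 7}  B6 = {1, 4, 5}
Tree: B1–B2, B2–B3, B3–B4, B4–B5, B2–B6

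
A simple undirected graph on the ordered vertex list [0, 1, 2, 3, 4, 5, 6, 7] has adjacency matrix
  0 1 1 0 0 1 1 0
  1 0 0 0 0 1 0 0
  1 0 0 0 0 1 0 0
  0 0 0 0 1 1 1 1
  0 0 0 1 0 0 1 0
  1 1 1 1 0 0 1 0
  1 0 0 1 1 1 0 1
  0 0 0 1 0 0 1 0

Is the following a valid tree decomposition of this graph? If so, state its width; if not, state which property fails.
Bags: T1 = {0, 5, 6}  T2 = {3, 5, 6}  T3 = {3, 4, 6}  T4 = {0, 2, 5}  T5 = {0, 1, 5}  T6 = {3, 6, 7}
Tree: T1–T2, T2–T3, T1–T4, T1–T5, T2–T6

Checking the three conditions: (i) the bags cover all of {0, 1, 2, 3, 4, 5, 6, 7}; (ii) for each edge, some bag contains both endpoints; (iii) the bags containing any fixed vertex form a subtree. All hold, so the decomposition is valid with width 3 − 1 = 2.

Yes; width 2.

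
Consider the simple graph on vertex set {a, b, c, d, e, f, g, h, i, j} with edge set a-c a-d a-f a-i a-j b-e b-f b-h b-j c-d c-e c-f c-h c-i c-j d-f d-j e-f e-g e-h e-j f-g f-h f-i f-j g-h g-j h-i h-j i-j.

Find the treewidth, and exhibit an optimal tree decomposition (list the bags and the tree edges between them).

Treewidth 4.
One optimal decomposition is:
Bags: B1 = {c, f, h, i, j}  B2 = {a, c, f, i, j}  B3 = {a, c, d, f, j}  B4 = {c, e, f, h, j}  B5 = {b, e, f, h, j}  B6 = {e, f, g, h, j}
Tree: B1–B2, B2–B3, B1–B4, B4–B5, B4–B6

Each bag holds 5 vertices, so the decomposition has width 4, which upper-bounds the treewidth. For the lower bound, the 5 vertices {a, c, d, f, j} are pairwise adjacent, and any tree decomposition puts a clique entirely inside one bag — forcing width ≥ 4. Therefore the treewidth is 4.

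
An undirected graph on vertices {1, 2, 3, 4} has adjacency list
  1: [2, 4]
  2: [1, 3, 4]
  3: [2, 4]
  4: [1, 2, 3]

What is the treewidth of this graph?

2

A width-2 tree decomposition is:
Bags: B1 = {2, 3, 4}  B2 = {1, 2, 4}
Tree: B1–B2
Each bag holds 3 vertices, so the decomposition has width 2, which upper-bounds the treewidth. Conversely, {1, 2, 4} is a clique of size 3, and the vertices of any clique must share a bag in every tree decomposition; so some bag has ≥ 3 vertices and tw(G) ≥ 2. The upper and lower bounds meet at 2, so that is the treewidth.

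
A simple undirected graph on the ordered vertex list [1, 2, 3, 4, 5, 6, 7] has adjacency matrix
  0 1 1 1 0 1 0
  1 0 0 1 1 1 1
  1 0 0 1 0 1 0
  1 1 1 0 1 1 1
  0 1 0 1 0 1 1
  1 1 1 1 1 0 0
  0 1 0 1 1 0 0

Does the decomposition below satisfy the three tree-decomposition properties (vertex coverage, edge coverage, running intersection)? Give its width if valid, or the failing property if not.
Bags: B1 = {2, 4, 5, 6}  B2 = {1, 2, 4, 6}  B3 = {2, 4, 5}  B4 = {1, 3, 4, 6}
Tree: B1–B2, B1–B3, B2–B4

A tree decomposition must satisfy three properties: every vertex lies in some bag; for every edge, both endpoints lie together in some bag; and for every vertex, the bags containing it form a connected subtree. Here vertex 7 appears in no bag, so the decomposition is invalid.

No — vertex 7 appears in no bag.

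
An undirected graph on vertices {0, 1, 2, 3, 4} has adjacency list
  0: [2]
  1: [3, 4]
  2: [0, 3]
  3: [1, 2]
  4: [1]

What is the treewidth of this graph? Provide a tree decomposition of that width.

Every bag has size at most 2, so the width is 2 − 1 = 1 and tw(G) ≤ 1. G has an edge, so its treewidth is at least 1. Therefore the treewidth is 1.

Treewidth 1.
Bags: B1 = {1, 4}  B2 = {1, 3}  B3 = {2, 3}  B4 = {0, 2}
Tree: B1–B2, B2–B3, B3–B4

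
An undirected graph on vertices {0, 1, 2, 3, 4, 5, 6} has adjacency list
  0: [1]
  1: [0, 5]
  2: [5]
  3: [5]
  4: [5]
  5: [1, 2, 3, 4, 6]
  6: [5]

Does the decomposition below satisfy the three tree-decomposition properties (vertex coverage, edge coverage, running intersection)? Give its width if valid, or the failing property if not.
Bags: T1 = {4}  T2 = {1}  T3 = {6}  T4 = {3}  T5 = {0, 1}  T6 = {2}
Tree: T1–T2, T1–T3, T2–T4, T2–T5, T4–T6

A tree decomposition must satisfy three properties: every vertex lies in some bag; for every edge, both endpoints lie together in some bag; and for every vertex, the bags containing it form a connected subtree. Here vertex 5 appears in no bag, so the decomposition is invalid.

No — vertex 5 appears in no bag.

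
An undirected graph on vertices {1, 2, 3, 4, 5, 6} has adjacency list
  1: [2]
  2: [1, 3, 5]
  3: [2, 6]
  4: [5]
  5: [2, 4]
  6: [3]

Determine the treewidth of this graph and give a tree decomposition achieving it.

Each bag holds 2 vertices, so the decomposition has width 1, which upper-bounds the treewidth. Since G has at least one edge (e.g. 1–2), it is not an edgeless graph, so tw(G) ≥ 1. Hence tw(G) = 1 exactly.

Treewidth 1.
One optimal decomposition is:
Bags: B1 = {1, 2}  B2 = {2, 5}  B3 = {2, 3}  B4 = {4, 5}  B5 = {3, 6}
Tree: B1–B2, B1–B3, B2–B4, B3–B5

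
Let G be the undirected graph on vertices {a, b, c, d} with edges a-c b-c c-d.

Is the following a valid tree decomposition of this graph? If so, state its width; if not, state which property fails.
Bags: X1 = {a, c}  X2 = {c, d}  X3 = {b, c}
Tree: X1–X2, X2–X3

Checking the three conditions: (i) the bags cover all of {a, b, c, d}; (ii) for each edge, some bag contains both endpoints; (iii) the bags containing any fixed vertex form a subtree. All hold, so the decomposition is valid with width 2 − 1 = 1.

Yes; width 1.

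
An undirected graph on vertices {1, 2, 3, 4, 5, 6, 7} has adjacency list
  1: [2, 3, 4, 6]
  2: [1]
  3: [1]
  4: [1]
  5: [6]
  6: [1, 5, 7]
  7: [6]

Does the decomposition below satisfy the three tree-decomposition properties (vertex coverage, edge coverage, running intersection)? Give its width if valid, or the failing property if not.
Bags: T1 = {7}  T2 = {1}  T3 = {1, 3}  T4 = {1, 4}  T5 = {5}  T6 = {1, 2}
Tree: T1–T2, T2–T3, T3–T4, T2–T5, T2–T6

No — vertex 6 appears in no bag.

A tree decomposition must satisfy three properties: every vertex lies in some bag; for every edge, both endpoints lie together in some bag; and for every vertex, the bags containing it form a connected subtree. Here vertex 6 appears in no bag, so the decomposition is invalid.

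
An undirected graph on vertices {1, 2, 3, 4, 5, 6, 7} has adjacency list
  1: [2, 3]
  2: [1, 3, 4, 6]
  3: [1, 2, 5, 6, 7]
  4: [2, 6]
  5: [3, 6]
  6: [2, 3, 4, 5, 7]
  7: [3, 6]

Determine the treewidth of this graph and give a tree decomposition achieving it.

Every bag has size at most 3, so the width is 3 − 1 = 2 and tw(G) ≤ 2. On the other hand G contains the 3-clique {1, 2, 3}. A clique must lie in a single bag of any decomposition, so no decomposition can have width below 2. Combining the bounds, tw(G) = 2.

Treewidth 2.
Bags: B1 = {2, 3, 6}  B2 = {3, 6, 7}  B3 = {2, 4, 6}  B4 = {3, 5, 6}  B5 = {1, 2, 3}
Tree: B1–B2, B1–B3, B2–B4, B1–B5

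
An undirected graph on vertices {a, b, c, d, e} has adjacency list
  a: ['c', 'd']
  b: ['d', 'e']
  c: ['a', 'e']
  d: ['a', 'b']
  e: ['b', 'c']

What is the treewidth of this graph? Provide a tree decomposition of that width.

Each bag holds 3 vertices, so the decomposition has width 2, which upper-bounds the treewidth. Since d–b–e–c–a–d is a cycle in G, G is not acyclic. Forests are exactly the graphs of treewidth ≤ 1, so tw(G) ≥ 2. Therefore the treewidth is 2.

Treewidth 2.
One optimal decomposition is:
Bags: B1 = {b, d, e}  B2 = {c, d, e}  B3 = {a, c, d}
Tree: B1–B2, B2–B3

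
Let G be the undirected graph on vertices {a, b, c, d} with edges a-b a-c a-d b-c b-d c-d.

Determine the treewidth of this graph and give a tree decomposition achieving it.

Treewidth 3.
One optimal decomposition is:
Bags: B1 = {a, b, c, d}
Tree: (single bag)

A single bag containing all 4 vertices is trivially a valid decomposition of width 3. Conversely, {a, b, c, d} is a clique of size 4, and the vertices of any clique must share a bag in every tree decomposition; so some bag has ≥ 4 vertices and tw(G) ≥ 3. Combining the bounds, tw(G) = 3.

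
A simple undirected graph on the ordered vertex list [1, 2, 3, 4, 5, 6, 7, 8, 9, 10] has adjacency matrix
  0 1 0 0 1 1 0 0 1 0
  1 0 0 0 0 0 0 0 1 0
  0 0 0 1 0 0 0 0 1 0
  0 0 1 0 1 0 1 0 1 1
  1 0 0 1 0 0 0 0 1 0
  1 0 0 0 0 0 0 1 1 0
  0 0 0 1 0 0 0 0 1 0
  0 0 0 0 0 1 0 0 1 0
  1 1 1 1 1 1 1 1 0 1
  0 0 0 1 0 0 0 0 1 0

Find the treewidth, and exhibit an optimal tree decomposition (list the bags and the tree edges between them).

Treewidth 2.
Bags: B1 = {1, 5, 9}  B2 = {4, 5, 9}  B3 = {1, 6, 9}  B4 = {3, 4, 9}  B5 = {6, 8, 9}  B6 = {4, 7, 9}  B7 = {4, 9, 10}  B8 = {1, 2, 9}
Tree: B1–B2, B1–B3, B2–B4, B3–B5, B2–B6, B4–B7, B1–B8

The largest bag has 3 vertices, giving width 2; this decomposition certifies tw(G) ≤ 2. On the other hand G contains the 3-clique {1, 2, 9}. A clique must lie in a single bag of any decomposition, so no decomposition can have width below 2. Hence tw(G) = 2 exactly.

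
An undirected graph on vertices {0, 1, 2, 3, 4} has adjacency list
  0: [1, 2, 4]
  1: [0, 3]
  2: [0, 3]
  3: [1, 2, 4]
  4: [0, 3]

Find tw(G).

A width-2 tree decomposition is:
Bags: B1 = {0, 2, 3}  B2 = {0, 1, 3}  B3 = {0, 3, 4}
Tree: B1–B2, B2–B3
Every bag has size at most 3, so the width is 3 − 1 = 2 and tw(G) ≤ 2. For the lower bound, G contains the cycle 0–2–3–1–0, so G is not a forest; only forests have treewidth ≤ 1, hence tw(G) ≥ 2. Hence tw(G) = 2 exactly.

2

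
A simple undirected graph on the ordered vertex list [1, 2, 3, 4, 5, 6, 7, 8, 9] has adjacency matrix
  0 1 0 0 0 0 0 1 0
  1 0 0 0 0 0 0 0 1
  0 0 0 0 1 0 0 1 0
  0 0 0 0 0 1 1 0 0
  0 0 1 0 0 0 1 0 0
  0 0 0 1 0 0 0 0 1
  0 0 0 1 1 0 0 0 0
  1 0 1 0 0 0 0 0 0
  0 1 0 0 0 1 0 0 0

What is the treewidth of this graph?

A width-2 tree decomposition is:
Bags: B1 = {4, 6, 9}  B2 = {2, 4, 9}  B3 = {1, 2, 4}  B4 = {1, 4, 8}  B5 = {3, 4, 8}  B6 = {3, 4, 5}  B7 = {4, 5, 7}
Tree: B1–B2, B2–B3, B3–B4, B4–B5, B5–B6, B6–B7
The largest bag has 3 vertices, giving width 2; this decomposition certifies tw(G) ≤ 2. The edges 4–6–9–2–1–8–3–5–7–4 form a cycle, so G is not a tree and its treewidth is at least 2. The upper and lower bounds meet at 2, so that is the treewidth.

2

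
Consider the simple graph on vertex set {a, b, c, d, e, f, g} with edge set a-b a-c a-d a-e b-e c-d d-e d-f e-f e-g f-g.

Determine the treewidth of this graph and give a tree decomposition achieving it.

Every bag has size at most 3, so the width is 3 − 1 = 2 and tw(G) ≤ 2. On the other hand G contains the 3-clique {a, d, e}. A clique must lie in a single bag of any decomposition, so no decomposition can have width below 2. Hence tw(G) = 2 exactly.

Treewidth 2.
One such decomposition:
Bags: B1 = {d, e, f}  B2 = {a, d, e}  B3 = {a, b, e}  B4 = {e, f, g}  B5 = {a, c, d}
Tree: B1–B2, B2–B3, B1–B4, B2–B5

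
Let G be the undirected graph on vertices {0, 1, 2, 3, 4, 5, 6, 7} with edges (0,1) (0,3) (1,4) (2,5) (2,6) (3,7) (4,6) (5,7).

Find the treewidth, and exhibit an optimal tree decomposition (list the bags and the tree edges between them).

The largest bag has 3 vertices, giving width 2; this decomposition certifies tw(G) ≤ 2. For the lower bound, G contains the cycle 1–0–3–7–5–2–6–4–1, so G is not a forest; only forests have treewidth ≤ 1, hence tw(G) ≥ 2. Combining the bounds, tw(G) = 2.

Treewidth 2.
One optimal decomposition is:
Bags: B1 = {0, 1, 3}  B2 = {1, 3, 7}  B3 = {1, 5, 7}  B4 = {1, 2, 5}  B5 = {1, 2, 6}  B6 = {1, 4, 6}
Tree: B1–B2, B2–B3, B3–B4, B4–B5, B5–B6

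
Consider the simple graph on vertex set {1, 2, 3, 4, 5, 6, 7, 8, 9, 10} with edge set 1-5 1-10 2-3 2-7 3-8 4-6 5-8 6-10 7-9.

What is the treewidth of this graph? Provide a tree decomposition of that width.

Each bag holds 2 vertices, so the decomposition has width 1, which upper-bounds the treewidth. Any graph with an edge has treewidth ≥ 1, and G has the edge 4–6. Hence tw(G) = 1 exactly.

Treewidth 1.
One such decomposition:
Bags: B1 = {4, 6}  B2 = {6, 10}  B3 = {1, 10}  B4 = {1, 5}  B5 = {5, 8}  B6 = {3, 8}  B7 = {2, 3}  B8 = {2, 7}  B9 = {7, 9}
Tree: B1–B2, B2–B3, B3–B4, B4–B5, B5–B6, B6–B7, B7–B8, B8–B9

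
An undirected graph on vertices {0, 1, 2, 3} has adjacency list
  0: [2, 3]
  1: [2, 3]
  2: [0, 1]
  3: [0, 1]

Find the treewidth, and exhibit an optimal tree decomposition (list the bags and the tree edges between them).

Treewidth 2.
One optimal decomposition is:
Bags: B1 = {0, 1, 3}  B2 = {0, 1, 2}
Tree: B1–B2

Every bag has size at most 3, so the width is 3 − 1 = 2 and tw(G) ≤ 2. Since 0–3–1–2–0 is a cycle in G, G is not acyclic. Forests are exactly the graphs of treewidth ≤ 1, so tw(G) ≥ 2. Combining the bounds, tw(G) = 2.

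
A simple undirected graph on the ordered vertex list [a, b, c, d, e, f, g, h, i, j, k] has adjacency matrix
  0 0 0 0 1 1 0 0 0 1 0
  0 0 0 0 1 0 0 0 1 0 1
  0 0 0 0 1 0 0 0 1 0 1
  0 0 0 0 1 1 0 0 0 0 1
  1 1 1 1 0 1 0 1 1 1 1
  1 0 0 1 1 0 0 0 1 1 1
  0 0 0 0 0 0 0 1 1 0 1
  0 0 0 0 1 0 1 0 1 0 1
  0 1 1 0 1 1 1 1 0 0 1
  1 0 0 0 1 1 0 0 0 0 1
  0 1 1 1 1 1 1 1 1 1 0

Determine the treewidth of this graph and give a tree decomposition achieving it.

Treewidth 3.
Bags: B1 = {e, f, i, k}  B2 = {e, f, j, k}  B3 = {e, h, i, k}  B4 = {a, e, f, j}  B5 = {b, e, i, k}  B6 = {g, h, i, k}  B7 = {c, e, i, k}  B8 = {d, e, f, k}
Tree: B1–B2, B1–B3, B2–B4, B3–B5, B3–B6, B5–B7, B2–B8

Every bag has size at most 4, so the width is 4 − 1 = 3 and tw(G) ≤ 3. On the other hand G contains the 4-clique {a, e, f, j}. A clique must lie in a single bag of any decomposition, so no decomposition can have width below 3. The upper and lower bounds meet at 3, so that is the treewidth.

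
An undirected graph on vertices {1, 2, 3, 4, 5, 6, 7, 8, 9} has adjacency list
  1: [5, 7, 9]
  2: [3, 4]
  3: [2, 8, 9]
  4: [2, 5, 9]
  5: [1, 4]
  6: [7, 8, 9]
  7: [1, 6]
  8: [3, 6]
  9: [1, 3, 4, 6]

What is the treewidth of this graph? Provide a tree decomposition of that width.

Treewidth 3.
One optimal decomposition is:
Bags: B1 = {1, 2, 4, 5}  B2 = {1, 2, 4, 9}  B3 = {1, 2, 3, 9}  B4 = {1, 3, 7, 9}  B5 = {3, 6, 7, 9}  B6 = {3, 6, 7, 8}
Tree: B1–B2, B2–B3, B3–B4, B4–B5, B5–B6

The largest bag has 4 vertices, giving width 3; this decomposition certifies tw(G) ≤ 3. For the lower bound: the 4 vertex sets {2,4,5}, {1}, {9}, {3,6,7,8} are disjoint, each induces a connected subgraph, and every pair is joined by at least one edge of G. Contracting each set to a single vertex therefore yields K_{4} as a minor, and since treewidth is minor-monotone, tw(G) ≥ tw(K_{4}) = 3. The upper and lower bounds meet at 3, so that is the treewidth.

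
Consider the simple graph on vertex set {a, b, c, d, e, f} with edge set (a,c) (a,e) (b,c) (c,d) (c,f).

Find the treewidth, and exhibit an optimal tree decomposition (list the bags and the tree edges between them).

Each bag holds 2 vertices, so the decomposition has width 1, which upper-bounds the treewidth. Since G has at least one edge (e.g. a–c), it is not an edgeless graph, so tw(G) ≥ 1. Therefore the treewidth is 1.

Treewidth 1.
One such decomposition:
Bags: B1 = {a, c}  B2 = {c, f}  B3 = {b, c}  B4 = {a, e}  B5 = {c, d}
Tree: B1–B2, B2–B3, B1–B4, B1–B5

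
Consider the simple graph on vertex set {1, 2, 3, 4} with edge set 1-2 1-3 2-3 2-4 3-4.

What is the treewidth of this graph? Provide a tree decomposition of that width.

The largest bag has 3 vertices, giving width 2; this decomposition certifies tw(G) ≤ 2. For the lower bound, the 3 vertices {1, 2, 3} are pairwise adjacent, and any tree decomposition puts a clique entirely inside one bag — forcing width ≥ 2. The upper and lower bounds meet at 2, so that is the treewidth.

Treewidth 2.
One optimal decomposition is:
Bags: B1 = {2, 3, 4}  B2 = {1, 2, 3}
Tree: B1–B2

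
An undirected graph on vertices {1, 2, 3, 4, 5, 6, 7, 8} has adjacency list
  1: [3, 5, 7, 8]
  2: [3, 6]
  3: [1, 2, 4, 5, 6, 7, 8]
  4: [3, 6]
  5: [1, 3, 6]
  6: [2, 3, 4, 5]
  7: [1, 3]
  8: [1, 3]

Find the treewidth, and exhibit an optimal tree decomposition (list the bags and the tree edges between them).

Each bag holds 3 vertices, so the decomposition has width 2, which upper-bounds the treewidth. On the other hand G contains the 3-clique {1, 3, 8}. A clique must lie in a single bag of any decomposition, so no decomposition can have width below 2. Hence tw(G) = 2 exactly.

Treewidth 2.
One optimal decomposition is:
Bags: B1 = {1, 3, 8}  B2 = {1, 3, 5}  B3 = {1, 3, 7}  B4 = {3, 5, 6}  B5 = {3, 4, 6}  B6 = {2, 3, 6}
Tree: B1–B2, B2–B3, B2–B4, B4–B5, B4–B6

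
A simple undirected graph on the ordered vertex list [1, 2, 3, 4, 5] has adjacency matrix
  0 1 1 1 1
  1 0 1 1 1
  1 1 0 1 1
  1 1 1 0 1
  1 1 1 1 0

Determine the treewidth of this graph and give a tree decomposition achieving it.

Treewidth 4.
One optimal decomposition is:
Bags: B1 = {1, 2, 3, 4, 5}
Tree: (single bag)

A single bag containing all 5 vertices is trivially a valid decomposition of width 4. For the lower bound, the 5 vertices {1, 2, 3, 4, 5} are pairwise adjacent, and any tree decomposition puts a clique entirely inside one bag — forcing width ≥ 4. Therefore the treewidth is 4.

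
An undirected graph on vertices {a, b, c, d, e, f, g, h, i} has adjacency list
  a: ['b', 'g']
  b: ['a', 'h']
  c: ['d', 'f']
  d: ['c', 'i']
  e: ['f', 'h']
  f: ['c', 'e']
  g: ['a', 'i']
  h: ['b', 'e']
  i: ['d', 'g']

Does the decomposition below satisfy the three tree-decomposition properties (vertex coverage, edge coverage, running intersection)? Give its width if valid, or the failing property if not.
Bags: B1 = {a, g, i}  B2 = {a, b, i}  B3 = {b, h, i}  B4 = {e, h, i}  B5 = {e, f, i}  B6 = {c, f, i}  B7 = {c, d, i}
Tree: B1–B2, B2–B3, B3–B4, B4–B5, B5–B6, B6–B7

Every vertex of G appears in some bag (union = {a, b, c, d, e, f, g, h, i}); every edge is covered by a bag; and for each vertex v the set of bags containing v is connected in the bag tree. The decomposition is therefore valid. The largest bag has 3 vertices, so the width is 2.

Yes; width 2.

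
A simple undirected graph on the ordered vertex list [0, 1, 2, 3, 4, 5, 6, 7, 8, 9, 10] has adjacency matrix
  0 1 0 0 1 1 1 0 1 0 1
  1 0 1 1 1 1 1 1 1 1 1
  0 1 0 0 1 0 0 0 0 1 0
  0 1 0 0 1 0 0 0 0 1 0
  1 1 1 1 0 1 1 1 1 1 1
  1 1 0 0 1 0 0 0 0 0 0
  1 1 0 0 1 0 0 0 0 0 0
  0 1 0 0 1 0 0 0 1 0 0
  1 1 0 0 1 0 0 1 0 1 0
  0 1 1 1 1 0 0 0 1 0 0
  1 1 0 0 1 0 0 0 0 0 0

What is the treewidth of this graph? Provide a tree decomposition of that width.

The largest bag has 4 vertices, giving width 3; this decomposition certifies tw(G) ≤ 3. Conversely, {0, 1, 4, 8} is a clique of size 4, and the vertices of any clique must share a bag in every tree decomposition; so some bag has ≥ 4 vertices and tw(G) ≥ 3. The upper and lower bounds meet at 3, so that is the treewidth.

Treewidth 3.
One optimal decomposition is:
Bags: B1 = {0, 1, 4, 10}  B2 = {0, 1, 4, 8}  B3 = {1, 4, 8, 9}  B4 = {0, 1, 4, 6}  B5 = {1, 2, 4, 9}  B6 = {0, 1, 4, 5}  B7 = {1, 3, 4, 9}  B8 = {1, 4, 7, 8}
Tree: B1–B2, B2–B3, B2–B4, B3–B5, B4–B6, B5–B7, B3–B8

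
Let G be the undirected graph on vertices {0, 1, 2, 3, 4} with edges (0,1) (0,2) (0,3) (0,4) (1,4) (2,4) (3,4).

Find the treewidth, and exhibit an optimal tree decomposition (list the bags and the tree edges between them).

Treewidth 2.
One optimal decomposition is:
Bags: B1 = {0, 2, 4}  B2 = {0, 3, 4}  B3 = {0, 1, 4}
Tree: B1–B2, B1–B3

Each bag holds 3 vertices, so the decomposition has width 2, which upper-bounds the treewidth. Conversely, {0, 1, 4} is a clique of size 3, and the vertices of any clique must share a bag in every tree decomposition; so some bag has ≥ 3 vertices and tw(G) ≥ 2. Combining the bounds, tw(G) = 2.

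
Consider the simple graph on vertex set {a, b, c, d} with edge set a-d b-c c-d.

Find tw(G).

1

A width-1 tree decomposition is:
Bags: B1 = {b, c}  B2 = {c, d}  B3 = {a, d}
Tree: B1–B2, B2–B3
Each bag holds 2 vertices, so the decomposition has width 1, which upper-bounds the treewidth. Since G has at least one edge (e.g. b–c), it is not an edgeless graph, so tw(G) ≥ 1. Combining the bounds, tw(G) = 1.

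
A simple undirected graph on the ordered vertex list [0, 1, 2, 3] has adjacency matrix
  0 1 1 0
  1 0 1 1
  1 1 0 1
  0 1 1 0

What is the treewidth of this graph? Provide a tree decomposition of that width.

The largest bag has 3 vertices, giving width 2; this decomposition certifies tw(G) ≤ 2. For the lower bound, the 3 vertices {0, 1, 2} are pairwise adjacent, and any tree decomposition puts a clique entirely inside one bag — forcing width ≥ 2. Hence tw(G) = 2 exactly.

Treewidth 2.
One such decomposition:
Bags: B1 = {0, 1, 2}  B2 = {1, 2, 3}
Tree: B1–B2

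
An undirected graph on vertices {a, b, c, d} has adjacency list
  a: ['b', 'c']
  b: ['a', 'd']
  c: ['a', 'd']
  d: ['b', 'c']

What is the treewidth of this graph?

A width-2 tree decomposition is:
Bags: B1 = {a, c, d}  B2 = {a, b, d}
Tree: B1–B2
Each bag holds 3 vertices, so the decomposition has width 2, which upper-bounds the treewidth. The edges d–c–a–b–d form a cycle, so G is not a tree and its treewidth is at least 2. The upper and lower bounds meet at 2, so that is the treewidth.

2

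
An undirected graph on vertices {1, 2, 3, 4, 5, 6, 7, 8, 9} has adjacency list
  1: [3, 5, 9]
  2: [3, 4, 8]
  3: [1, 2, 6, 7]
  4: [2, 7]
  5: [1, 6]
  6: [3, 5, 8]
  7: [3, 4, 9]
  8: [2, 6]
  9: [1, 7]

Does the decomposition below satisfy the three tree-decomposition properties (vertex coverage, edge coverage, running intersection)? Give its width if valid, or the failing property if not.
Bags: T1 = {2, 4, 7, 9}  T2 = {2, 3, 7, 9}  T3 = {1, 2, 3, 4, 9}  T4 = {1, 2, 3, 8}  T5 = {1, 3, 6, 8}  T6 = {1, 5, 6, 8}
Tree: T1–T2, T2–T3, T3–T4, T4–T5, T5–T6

A tree decomposition must satisfy three properties: every vertex lies in some bag; for every edge, both endpoints lie together in some bag; and for every vertex, the bags containing it form a connected subtree. Here bags containing vertex 4 are not connected in the tree, so the decomposition is invalid.

No — bags containing vertex 4 are not connected in the tree.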